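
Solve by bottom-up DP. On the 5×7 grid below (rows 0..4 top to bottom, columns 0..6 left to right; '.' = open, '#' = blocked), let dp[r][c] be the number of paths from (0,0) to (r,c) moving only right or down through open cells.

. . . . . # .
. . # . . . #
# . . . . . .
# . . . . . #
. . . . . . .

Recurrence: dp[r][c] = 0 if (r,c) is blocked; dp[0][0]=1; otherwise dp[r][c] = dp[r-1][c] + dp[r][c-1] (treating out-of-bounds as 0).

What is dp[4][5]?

r\c   0   1   2   3   4   5   6
  0   1   1   1   1   1   0   0
  1   1   2   0   1   2   2   0
  2   0   2   2   3   5   7   7
  3   0   2   4   7  12  19   0
  4   0   2   6  13  25  44  44

44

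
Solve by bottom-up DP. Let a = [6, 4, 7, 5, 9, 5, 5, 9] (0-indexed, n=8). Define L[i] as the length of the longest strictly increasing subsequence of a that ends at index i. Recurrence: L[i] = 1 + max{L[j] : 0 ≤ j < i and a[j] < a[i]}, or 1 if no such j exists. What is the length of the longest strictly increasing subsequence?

3

   i    0    1    2    3    4    5    6    7
a[i]    6    4    7    5    9    5    5    9
L[i]    1    1    2    2    3    2    2    3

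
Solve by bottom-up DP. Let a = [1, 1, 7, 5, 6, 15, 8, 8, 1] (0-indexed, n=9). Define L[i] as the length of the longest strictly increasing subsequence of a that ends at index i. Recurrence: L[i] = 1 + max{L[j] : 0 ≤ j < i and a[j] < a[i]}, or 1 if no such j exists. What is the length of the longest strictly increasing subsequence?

   i    0    1    2    3    4    5    6    7    8
a[i]    1    1    7    5    6   15    8    8    1
L[i]    1    1    2    2    3    4    4    4    1

4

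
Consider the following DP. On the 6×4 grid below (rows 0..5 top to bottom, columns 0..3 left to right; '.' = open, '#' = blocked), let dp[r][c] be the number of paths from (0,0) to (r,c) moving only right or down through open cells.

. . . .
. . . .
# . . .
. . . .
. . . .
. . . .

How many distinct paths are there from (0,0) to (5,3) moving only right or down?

r\c   0   1   2   3
  0   1   1   1   1
  1   1   2   3   4
  2   0   2   5   9
  3   0   2   7  16
  4   0   2   9  25
  5   0   2  11  36

36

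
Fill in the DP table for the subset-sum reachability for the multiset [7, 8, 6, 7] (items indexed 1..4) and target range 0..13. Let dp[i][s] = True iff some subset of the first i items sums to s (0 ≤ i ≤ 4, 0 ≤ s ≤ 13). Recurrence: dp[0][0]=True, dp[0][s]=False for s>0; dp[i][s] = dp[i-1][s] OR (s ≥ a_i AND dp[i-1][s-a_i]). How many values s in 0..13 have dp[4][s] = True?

5

i\s   0   1   2   3   4   5   6   7   8   9  10  11  12  13
  0   T   F   F   F   F   F   F   F   F   F   F   F   F   F
  1   T   F   F   F   F   F   F   T   F   F   F   F   F   F
  2   T   F   F   F   F   F   F   T   T   F   F   F   F   F
  3   T   F   F   F   F   F   T   T   T   F   F   F   F   T
  4   T   F   F   F   F   F   T   T   T   F   F   F   F   T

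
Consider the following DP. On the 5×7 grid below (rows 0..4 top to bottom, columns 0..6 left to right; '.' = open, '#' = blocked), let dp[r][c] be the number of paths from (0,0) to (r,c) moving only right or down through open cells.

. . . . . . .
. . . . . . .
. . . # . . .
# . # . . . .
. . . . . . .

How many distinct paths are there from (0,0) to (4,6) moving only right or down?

r\c   0   1   2   3   4   5   6
  0   1   1   1   1   1   1   1
  1   1   2   3   4   5   6   7
  2   1   3   6   0   5  11  18
  3   0   3   0   0   5  16  34
  4   0   3   3   3   8  24  58

58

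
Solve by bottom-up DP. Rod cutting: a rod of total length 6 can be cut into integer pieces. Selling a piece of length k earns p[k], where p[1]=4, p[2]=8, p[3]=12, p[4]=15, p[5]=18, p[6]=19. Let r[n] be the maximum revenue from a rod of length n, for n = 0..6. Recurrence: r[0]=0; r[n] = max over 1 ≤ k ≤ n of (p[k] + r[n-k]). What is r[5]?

   n    0    1    2    3    4    5    6
r[n]    0    4    8   12   16   20   24

20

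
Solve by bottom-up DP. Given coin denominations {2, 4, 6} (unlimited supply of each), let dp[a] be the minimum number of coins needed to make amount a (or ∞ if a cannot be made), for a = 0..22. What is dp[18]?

3

 a  0  1  2  3  4  5  6  7  8  9 10 11 12 13 14 15 16 17 18 19 20 21 22
dp  0  -  1  -  1  -  1  -  2  -  2  -  2  -  3  -  3  -  3  -  4  -  4
(- denotes ∞ / unreachable)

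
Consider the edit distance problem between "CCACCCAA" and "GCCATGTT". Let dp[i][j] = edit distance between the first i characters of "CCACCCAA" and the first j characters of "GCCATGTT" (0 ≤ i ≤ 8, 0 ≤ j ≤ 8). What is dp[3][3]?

   ''  G  C  C  A  T  G  T  T
''  0  1  2  3  4  5  6  7  8
 C  1  1  1  2  3  4  5  6  7
 C  2  2  1  1  2  3  4  5  6
 A  3  3  2  2  1  2  3  4  5
 C  4  4  3  2  2  2  3  4  5
 C  5  5  4  3  3  3  3  4  5
 C  6  6  5  4  4  4  4  4  5
 A  7  7  6  5  4  5  5  5  5
 A  8  8  7  6  5  5  6  6  6

2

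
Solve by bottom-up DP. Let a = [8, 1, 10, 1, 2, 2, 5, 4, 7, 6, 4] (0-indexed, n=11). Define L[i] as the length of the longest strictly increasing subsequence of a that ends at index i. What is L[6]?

   i    0    1    2    3    4    5    6    7    8    9   10
a[i]    8    1   10    1    2    2    5    4    7    6    4
L[i]    1    1    2    1    2    2    3    3    4    4    3

3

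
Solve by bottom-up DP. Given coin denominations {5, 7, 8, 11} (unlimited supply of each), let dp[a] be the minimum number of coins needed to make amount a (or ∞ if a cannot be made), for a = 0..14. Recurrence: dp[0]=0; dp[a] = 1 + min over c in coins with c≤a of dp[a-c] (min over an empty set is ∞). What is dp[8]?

1

 a  0  1  2  3  4  5  6  7  8  9 10 11 12 13 14
dp  0  -  -  -  -  1  -  1  1  -  2  1  2  2  2
(- denotes ∞ / unreachable)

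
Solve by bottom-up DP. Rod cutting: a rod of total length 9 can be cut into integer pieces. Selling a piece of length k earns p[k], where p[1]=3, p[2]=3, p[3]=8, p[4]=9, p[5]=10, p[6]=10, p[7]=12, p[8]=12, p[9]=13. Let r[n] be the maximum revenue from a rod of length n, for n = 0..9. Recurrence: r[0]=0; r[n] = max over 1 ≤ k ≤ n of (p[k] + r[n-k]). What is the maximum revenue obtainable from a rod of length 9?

27

   n    0    1    2    3    4    5    6    7    8    9
r[n]    0    3    6    9   12   15   18   21   24   27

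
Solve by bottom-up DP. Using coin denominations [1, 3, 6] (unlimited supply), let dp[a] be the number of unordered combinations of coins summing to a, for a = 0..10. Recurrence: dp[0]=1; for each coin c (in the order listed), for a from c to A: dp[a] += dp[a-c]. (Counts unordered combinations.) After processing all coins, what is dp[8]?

4

after  coin     0     1     2     3     4     5     6     7     8     9    10
          1     1     1     1     1     1     1     1     1     1     1     1
          3     1     1     1     2     2     2     3     3     3     4     4
          6     1     1     1     2     2     2     4     4     4     6     6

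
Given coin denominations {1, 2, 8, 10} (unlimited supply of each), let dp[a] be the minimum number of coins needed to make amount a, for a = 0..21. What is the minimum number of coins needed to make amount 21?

 a  0  1  2  3  4  5  6  7  8  9 10 11 12 13 14 15 16 17 18 19 20 21
dp  0  1  1  2  2  3  3  4  1  2  1  2  2  3  3  4  2  3  2  3  2  3

3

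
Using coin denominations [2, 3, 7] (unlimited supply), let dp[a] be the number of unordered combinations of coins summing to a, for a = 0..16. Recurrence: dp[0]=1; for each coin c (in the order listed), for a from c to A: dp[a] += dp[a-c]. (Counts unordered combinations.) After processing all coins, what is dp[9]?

after  coin     0     1     2     3     4     5     6     7     8     9    10    11    12    13    14    15    16
          2     1     0     1     0     1     0     1     0     1     0     1     0     1     0     1     0     1
          3     1     0     1     1     1     1     2     1     2     2     2     2     3     2     3     3     3
          7     1     0     1     1     1     1     2     2     2     3     3     3     4     4     5     5     6

3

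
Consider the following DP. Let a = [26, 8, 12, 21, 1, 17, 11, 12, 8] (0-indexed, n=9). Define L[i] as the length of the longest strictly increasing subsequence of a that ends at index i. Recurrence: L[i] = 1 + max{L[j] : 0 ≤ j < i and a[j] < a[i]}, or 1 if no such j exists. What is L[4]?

1

   i    0    1    2    3    4    5    6    7    8
a[i]   26    8   12   21    1   17   11   12    8
L[i]    1    1    2    3    1    3    2    3    2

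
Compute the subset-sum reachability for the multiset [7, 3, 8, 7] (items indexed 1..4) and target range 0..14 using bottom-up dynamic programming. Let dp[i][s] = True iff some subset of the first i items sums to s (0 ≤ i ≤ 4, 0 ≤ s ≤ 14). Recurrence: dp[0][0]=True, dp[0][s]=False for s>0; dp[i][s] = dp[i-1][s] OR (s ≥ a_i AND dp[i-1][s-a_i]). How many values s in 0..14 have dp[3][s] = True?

i\s   0   1   2   3   4   5   6   7   8   9  10  11  12  13  14
  0   T   F   F   F   F   F   F   F   F   F   F   F   F   F   F
  1   T   F   F   F   F   F   F   T   F   F   F   F   F   F   F
  2   T   F   F   T   F   F   F   T   F   F   T   F   F   F   F
  3   T   F   F   T   F   F   F   T   T   F   T   T   F   F   F
  4   T   F   F   T   F   F   F   T   T   F   T   T   F   F   T

6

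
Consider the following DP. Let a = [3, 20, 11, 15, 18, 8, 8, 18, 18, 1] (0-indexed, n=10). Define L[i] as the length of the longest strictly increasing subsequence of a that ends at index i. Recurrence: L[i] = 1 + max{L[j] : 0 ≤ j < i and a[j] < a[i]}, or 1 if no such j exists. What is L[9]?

1

   i    0    1    2    3    4    5    6    7    8    9
a[i]    3   20   11   15   18    8    8   18   18    1
L[i]    1    2    2    3    4    2    2    4    4    1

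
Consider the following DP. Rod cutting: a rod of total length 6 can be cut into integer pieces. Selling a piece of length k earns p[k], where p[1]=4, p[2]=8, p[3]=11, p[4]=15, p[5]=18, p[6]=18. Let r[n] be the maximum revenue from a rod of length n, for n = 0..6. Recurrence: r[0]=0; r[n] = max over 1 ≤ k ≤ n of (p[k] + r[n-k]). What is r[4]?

16

   n    0    1    2    3    4    5    6
r[n]    0    4    8   12   16   20   24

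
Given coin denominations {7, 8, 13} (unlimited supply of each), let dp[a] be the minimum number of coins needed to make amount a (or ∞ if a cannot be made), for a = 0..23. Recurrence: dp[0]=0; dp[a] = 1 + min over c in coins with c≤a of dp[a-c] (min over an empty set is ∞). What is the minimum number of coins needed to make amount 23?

 a  0  1  2  3  4  5  6  7  8  9 10 11 12 13 14 15 16 17 18 19 20 21 22 23
dp  0  -  -  -  -  -  -  1  1  -  -  -  -  1  2  2  2  -  -  -  2  2  3  3
(- denotes ∞ / unreachable)

3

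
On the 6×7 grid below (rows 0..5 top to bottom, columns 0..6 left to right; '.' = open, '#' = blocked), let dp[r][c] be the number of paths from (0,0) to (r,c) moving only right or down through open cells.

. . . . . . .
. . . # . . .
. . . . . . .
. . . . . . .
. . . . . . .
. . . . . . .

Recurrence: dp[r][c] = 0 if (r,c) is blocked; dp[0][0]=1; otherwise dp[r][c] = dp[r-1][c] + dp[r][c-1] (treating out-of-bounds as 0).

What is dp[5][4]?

106

r\c   0   1   2   3   4   5   6
  0   1   1   1   1   1   1   1
  1   1   2   3   0   1   2   3
  2   1   3   6   6   7   9  12
  3   1   4  10  16  23  32  44
  4   1   5  15  31  54  86 130
  5   1   6  21  52 106 192 322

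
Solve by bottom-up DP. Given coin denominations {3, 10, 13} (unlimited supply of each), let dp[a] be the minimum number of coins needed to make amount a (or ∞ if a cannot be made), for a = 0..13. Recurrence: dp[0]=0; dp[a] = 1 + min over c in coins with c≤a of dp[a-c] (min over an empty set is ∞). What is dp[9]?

3

 a  0  1  2  3  4  5  6  7  8  9 10 11 12 13
dp  0  -  -  1  -  -  2  -  -  3  1  -  4  1
(- denotes ∞ / unreachable)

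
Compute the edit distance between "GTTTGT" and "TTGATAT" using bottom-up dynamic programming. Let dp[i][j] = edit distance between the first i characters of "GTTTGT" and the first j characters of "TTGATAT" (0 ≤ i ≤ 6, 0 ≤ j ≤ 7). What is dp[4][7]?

4

   ''  T  T  G  A  T  A  T
''  0  1  2  3  4  5  6  7
 G  1  1  2  2  3  4  5  6
 T  2  1  1  2  3  3  4  5
 T  3  2  1  2  3  3  4  4
 T  4  3  2  2  3  3  4  4
 G  5  4  3  2  3  4  4  5
 T  6  5  4  3  3  3  4  4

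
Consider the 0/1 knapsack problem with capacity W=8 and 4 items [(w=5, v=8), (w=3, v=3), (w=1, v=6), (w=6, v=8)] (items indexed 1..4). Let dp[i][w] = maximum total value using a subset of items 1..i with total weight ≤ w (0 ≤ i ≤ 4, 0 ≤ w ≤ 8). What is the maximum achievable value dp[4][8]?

14

i\w   0   1   2   3   4   5   6   7   8
  0   0   0   0   0   0   0   0   0   0
  1   0   0   0   0   0   8   8   8   8
  2   0   0   0   3   3   8   8   8  11
  3   0   6   6   6   9   9  14  14  14
  4   0   6   6   6   9   9  14  14  14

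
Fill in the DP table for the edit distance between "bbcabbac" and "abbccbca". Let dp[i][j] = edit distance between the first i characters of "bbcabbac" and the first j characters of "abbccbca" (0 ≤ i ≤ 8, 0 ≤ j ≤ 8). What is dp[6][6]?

3

   ''  a  b  b  c  c  b  c  a
''  0  1  2  3  4  5  6  7  8
 b  1  1  1  2  3  4  5  6  7
 b  2  2  1  1  2  3  4  5  6
 c  3  3  2  2  1  2  3  4  5
 a  4  3  3  3  2  2  3  4  4
 b  5  4  3  3  3  3  2  3  4
 b  6  5  4  3  4  4  3  3  4
 a  7  6  5  4  4  5  4  4  3
 c  8  7  6  5  4  4  5  4  4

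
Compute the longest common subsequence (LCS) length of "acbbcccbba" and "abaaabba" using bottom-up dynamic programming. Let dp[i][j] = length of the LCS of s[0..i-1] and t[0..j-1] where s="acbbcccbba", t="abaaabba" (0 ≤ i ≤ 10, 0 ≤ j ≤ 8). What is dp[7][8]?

3

   ''  a  b  a  a  a  b  b  a
''  0  0  0  0  0  0  0  0  0
 a  0  1  1  1  1  1  1  1  1
 c  0  1  1  1  1  1  1  1  1
 b  0  1  2  2  2  2  2  2  2
 b  0  1  2  2  2  2  3  3  3
 c  0  1  2  2  2  2  3  3  3
 c  0  1  2  2  2  2  3  3  3
 c  0  1  2  2  2  2  3  3  3
 b  0  1  2  2  2  2  3  4  4
 b  0  1  2  2  2  2  3  4  4
 a  0  1  2  3  3  3  3  4  5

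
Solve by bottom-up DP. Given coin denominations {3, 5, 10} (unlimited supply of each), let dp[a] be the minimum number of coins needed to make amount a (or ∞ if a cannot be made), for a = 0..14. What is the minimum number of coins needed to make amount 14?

 a  0  1  2  3  4  5  6  7  8  9 10 11 12 13 14
dp  0  -  -  1  -  1  2  -  2  3  1  3  4  2  4
(- denotes ∞ / unreachable)

4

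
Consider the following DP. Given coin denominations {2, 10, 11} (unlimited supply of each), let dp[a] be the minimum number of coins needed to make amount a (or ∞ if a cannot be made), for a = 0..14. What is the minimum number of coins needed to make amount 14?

3

 a  0  1  2  3  4  5  6  7  8  9 10 11 12 13 14
dp  0  -  1  -  2  -  3  -  4  -  1  1  2  2  3
(- denotes ∞ / unreachable)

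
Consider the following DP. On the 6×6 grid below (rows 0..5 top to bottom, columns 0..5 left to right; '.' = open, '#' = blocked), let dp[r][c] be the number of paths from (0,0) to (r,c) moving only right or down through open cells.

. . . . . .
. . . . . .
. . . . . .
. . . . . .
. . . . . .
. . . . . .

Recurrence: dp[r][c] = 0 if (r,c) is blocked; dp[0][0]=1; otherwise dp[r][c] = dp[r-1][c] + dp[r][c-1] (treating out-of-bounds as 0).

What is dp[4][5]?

r\c   0   1   2   3   4   5
  0   1   1   1   1   1   1
  1   1   2   3   4   5   6
  2   1   3   6  10  15  21
  3   1   4  10  20  35  56
  4   1   5  15  35  70 126
  5   1   6  21  56 126 252

126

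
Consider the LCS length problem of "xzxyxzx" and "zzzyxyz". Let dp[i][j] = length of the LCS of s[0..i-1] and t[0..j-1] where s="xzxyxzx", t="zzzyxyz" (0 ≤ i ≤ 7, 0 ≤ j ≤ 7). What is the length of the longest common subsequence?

   ''  z  z  z  y  x  y  z
''  0  0  0  0  0  0  0  0
 x  0  0  0  0  0  1  1  1
 z  0  1  1  1  1  1  1  2
 x  0  1  1  1  1  2  2  2
 y  0  1  1  1  2  2  3  3
 x  0  1  1  1  2  3  3  3
 z  0  1  2  2  2  3  3  4
 x  0  1  2  2  2  3  3  4

4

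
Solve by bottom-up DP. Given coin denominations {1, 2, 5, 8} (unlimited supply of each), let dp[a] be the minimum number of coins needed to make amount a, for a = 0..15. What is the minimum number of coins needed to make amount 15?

3

 a  0  1  2  3  4  5  6  7  8  9 10 11 12 13 14 15
dp  0  1  1  2  2  1  2  2  1  2  2  3  3  2  3  3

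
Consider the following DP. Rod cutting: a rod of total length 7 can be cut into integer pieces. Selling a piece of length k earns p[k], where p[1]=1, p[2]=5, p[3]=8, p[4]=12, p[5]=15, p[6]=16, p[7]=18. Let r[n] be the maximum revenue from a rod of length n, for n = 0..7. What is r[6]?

17

   n    0    1    2    3    4    5    6    7
r[n]    0    1    5    8   12   15   17   20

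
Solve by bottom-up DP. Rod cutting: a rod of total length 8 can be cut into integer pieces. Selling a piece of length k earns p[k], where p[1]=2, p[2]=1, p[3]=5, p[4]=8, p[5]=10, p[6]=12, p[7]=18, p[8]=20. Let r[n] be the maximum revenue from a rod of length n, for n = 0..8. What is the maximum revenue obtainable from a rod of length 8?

   n    0    1    2    3    4    5    6    7    8
r[n]    0    2    4    6    8   10   12   18   20

20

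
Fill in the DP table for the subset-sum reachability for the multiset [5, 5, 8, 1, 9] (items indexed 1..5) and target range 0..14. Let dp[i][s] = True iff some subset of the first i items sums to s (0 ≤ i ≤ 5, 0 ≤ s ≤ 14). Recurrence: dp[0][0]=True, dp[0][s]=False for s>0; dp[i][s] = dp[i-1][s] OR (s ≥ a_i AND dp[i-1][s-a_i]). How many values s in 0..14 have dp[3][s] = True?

5

i\s   0   1   2   3   4   5   6   7   8   9  10  11  12  13  14
  0   T   F   F   F   F   F   F   F   F   F   F   F   F   F   F
  1   T   F   F   F   F   T   F   F   F   F   F   F   F   F   F
  2   T   F   F   F   F   T   F   F   F   F   T   F   F   F   F
  3   T   F   F   F   F   T   F   F   T   F   T   F   F   T   F
  4   T   T   F   F   F   T   T   F   T   T   T   T   F   T   T
  5   T   T   F   F   F   T   T   F   T   T   T   T   F   T   T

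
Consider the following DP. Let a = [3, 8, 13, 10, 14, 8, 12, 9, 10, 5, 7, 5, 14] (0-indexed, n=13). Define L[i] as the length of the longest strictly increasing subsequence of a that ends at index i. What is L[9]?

2

   i    0    1    2    3    4    5    6    7    8    9   10   11   12
a[i]    3    8   13   10   14    8   12    9   10    5    7    5   14
L[i]    1    2    3    3    4    2    4    3    4    2    3    2    5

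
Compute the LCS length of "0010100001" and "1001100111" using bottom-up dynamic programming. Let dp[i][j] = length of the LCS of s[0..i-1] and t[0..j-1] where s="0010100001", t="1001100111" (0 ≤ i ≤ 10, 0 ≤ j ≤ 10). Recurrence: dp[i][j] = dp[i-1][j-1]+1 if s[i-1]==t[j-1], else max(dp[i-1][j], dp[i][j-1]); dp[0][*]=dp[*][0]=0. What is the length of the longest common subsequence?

7

   ''  1  0  0  1  1  0  0  1  1  1
''  0  0  0  0  0  0  0  0  0  0  0
 0  0  0  1  1  1  1  1  1  1  1  1
 0  0  0  1  2  2  2  2  2  2  2  2
 1  0  1  1  2  3  3  3  3  3  3  3
 0  0  1  2  2  3  3  4  4  4  4  4
 1  0  1  2  2  3  4  4  4  5  5  5
 0  0  1  2  3  3  4  5  5  5  5  5
 0  0  1  2  3  3  4  5  6  6  6  6
 0  0  1  2  3  3  4  5  6  6  6  6
 0  0  1  2  3  3  4  5  6  6  6  6
 1  0  1  2  3  4  4  5  6  7  7  7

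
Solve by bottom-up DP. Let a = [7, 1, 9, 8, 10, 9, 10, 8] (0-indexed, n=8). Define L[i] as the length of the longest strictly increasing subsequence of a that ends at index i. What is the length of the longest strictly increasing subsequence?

4

   i    0    1    2    3    4    5    6    7
a[i]    7    1    9    8   10    9   10    8
L[i]    1    1    2    2    3    3    4    2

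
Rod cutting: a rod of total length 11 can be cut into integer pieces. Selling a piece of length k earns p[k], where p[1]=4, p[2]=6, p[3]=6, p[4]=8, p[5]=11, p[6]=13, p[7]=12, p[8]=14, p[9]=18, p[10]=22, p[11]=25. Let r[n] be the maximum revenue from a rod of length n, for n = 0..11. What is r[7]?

28

   n    0    1    2    3    4    5    6    7    8    9   10   11
r[n]    0    4    8   12   16   20   24   28   32   36   40   44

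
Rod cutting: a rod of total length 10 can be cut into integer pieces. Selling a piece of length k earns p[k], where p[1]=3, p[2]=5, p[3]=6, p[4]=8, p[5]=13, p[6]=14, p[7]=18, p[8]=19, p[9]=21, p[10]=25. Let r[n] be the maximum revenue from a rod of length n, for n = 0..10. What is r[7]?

   n    0    1    2    3    4    5    6    7    8    9   10
r[n]    0    3    6    9   12   15   18   21   24   27   30

21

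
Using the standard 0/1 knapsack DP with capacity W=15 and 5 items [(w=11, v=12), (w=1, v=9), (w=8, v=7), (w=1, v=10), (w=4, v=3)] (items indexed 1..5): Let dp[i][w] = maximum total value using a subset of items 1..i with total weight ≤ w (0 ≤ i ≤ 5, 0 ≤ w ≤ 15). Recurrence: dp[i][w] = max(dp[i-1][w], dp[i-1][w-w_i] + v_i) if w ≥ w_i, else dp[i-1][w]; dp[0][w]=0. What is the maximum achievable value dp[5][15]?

31

i\w   0   1   2   3   4   5   6   7   8   9  10  11  12  13  14  15
  0   0   0   0   0   0   0   0   0   0   0   0   0   0   0   0   0
  1   0   0   0   0   0   0   0   0   0   0   0  12  12  12  12  12
  2   0   9   9   9   9   9   9   9   9   9   9  12  21  21  21  21
  3   0   9   9   9   9   9   9   9   9  16  16  16  21  21  21  21
  4   0  10  19  19  19  19  19  19  19  19  26  26  26  31  31  31
  5   0  10  19  19  19  19  22  22  22  22  26  26  26  31  31  31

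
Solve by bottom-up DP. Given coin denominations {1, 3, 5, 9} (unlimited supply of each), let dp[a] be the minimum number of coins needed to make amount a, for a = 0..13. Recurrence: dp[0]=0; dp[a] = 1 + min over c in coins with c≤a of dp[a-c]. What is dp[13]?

 a  0  1  2  3  4  5  6  7  8  9 10 11 12 13
dp  0  1  2  1  2  1  2  3  2  1  2  3  2  3

3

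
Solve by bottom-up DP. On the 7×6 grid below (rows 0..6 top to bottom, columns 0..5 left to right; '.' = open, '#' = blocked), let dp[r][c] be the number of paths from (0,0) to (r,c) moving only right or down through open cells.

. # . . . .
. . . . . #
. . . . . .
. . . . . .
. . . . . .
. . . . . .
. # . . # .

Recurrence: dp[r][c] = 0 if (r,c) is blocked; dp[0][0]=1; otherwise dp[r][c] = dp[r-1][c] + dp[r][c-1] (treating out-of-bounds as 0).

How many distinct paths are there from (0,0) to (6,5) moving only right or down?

125

r\c   0   1   2   3   4   5
  0   1   0   0   0   0   0
  1   1   1   1   1   1   0
  2   1   2   3   4   5   5
  3   1   3   6  10  15  20
  4   1   4  10  20  35  55
  5   1   5  15  35  70 125
  6   1   0  15  50   0 125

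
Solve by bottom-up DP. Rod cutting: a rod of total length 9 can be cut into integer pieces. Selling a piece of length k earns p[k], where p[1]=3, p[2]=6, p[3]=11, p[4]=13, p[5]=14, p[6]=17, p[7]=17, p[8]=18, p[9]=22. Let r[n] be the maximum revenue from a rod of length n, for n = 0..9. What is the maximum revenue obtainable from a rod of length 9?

33

   n    0    1    2    3    4    5    6    7    8    9
r[n]    0    3    6   11   14   17   22   25   28   33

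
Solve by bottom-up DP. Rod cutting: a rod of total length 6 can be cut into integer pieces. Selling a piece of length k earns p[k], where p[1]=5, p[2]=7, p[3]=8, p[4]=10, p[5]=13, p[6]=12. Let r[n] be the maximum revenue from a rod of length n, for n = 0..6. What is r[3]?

   n    0    1    2    3    4    5    6
r[n]    0    5   10   15   20   25   30

15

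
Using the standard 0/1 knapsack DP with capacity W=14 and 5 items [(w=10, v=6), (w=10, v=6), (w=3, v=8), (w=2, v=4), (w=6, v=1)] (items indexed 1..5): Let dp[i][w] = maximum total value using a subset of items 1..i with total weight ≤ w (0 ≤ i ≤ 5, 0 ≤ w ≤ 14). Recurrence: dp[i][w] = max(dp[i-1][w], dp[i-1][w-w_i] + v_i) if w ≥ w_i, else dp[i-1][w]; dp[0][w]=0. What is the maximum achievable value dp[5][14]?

i\w   0   1   2   3   4   5   6   7   8   9  10  11  12  13  14
  0   0   0   0   0   0   0   0   0   0   0   0   0   0   0   0
  1   0   0   0   0   0   0   0   0   0   0   6   6   6   6   6
  2   0   0   0   0   0   0   0   0   0   0   6   6   6   6   6
  3   0   0   0   8   8   8   8   8   8   8   8   8   8  14  14
  4   0   0   4   8   8  12  12  12  12  12  12  12  12  14  14
  5   0   0   4   8   8  12  12  12  12  12  12  13  13  14  14

14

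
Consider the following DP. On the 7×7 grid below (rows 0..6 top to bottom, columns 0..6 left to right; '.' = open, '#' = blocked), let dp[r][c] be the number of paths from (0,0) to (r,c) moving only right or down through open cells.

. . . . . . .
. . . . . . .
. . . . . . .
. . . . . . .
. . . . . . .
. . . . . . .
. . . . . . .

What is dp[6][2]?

28

r\c   0   1   2   3   4   5   6
  0   1   1   1   1   1   1   1
  1   1   2   3   4   5   6   7
  2   1   3   6  10  15  21  28
  3   1   4  10  20  35  56  84
  4   1   5  15  35  70 126 210
  5   1   6  21  56 126 252 462
  6   1   7  28  84 210 462 924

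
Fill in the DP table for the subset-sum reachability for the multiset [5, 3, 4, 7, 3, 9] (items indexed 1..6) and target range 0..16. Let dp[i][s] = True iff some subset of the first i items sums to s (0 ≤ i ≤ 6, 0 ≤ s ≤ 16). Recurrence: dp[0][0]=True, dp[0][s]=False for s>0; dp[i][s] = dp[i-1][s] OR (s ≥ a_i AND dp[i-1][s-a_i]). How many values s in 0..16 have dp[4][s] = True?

i\s   0   1   2   3   4   5   6   7   8   9  10  11  12  13  14  15  16
  0   T   F   F   F   F   F   F   F   F   F   F   F   F   F   F   F   F
  1   T   F   F   F   F   T   F   F   F   F   F   F   F   F   F   F   F
  2   T   F   F   T   F   T   F   F   T   F   F   F   F   F   F   F   F
  3   T   F   F   T   T   T   F   T   T   T   F   F   T   F   F   F   F
  4   T   F   F   T   T   T   F   T   T   T   T   T   T   F   T   T   T
  5   T   F   F   T   T   T   T   T   T   T   T   T   T   T   T   T   T
  6   T   F   F   T   T   T   T   T   T   T   T   T   T   T   T   T   T

13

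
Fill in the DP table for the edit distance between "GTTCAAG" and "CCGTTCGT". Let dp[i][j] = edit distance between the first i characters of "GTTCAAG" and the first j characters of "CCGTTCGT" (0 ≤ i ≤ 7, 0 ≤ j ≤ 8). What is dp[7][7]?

4

   ''  C  C  G  T  T  C  G  T
''  0  1  2  3  4  5  6  7  8
 G  1  1  2  2  3  4  5  6  7
 T  2  2  2  3  2  3  4  5  6
 T  3  3  3  3  3  2  3  4  5
 C  4  3  3  4  4  3  2  3  4
 A  5  4  4  4  5  4  3  3  4
 A  6  5  5  5  5  5  4  4  4
 G  7  6  6  5  6  6  5  4  5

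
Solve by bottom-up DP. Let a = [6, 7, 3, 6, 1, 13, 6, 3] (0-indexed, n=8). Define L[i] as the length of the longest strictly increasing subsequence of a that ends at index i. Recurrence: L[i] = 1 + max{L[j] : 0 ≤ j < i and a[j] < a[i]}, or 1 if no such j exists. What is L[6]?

2

   i    0    1    2    3    4    5    6    7
a[i]    6    7    3    6    1   13    6    3
L[i]    1    2    1    2    1    3    2    2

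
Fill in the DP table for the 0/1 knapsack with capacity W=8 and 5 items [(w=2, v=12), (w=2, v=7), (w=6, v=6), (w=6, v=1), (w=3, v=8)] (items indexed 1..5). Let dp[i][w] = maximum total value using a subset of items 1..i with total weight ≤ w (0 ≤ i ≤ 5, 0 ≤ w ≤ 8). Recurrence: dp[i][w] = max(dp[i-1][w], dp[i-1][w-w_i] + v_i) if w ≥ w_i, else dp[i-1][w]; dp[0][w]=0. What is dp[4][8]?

i\w   0   1   2   3   4   5   6   7   8
  0   0   0   0   0   0   0   0   0   0
  1   0   0  12  12  12  12  12  12  12
  2   0   0  12  12  19  19  19  19  19
  3   0   0  12  12  19  19  19  19  19
  4   0   0  12  12  19  19  19  19  19
  5   0   0  12  12  19  20  20  27  27

19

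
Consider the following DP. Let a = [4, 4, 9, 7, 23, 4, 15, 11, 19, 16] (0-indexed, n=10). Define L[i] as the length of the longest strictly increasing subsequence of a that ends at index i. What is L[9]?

4

   i    0    1    2    3    4    5    6    7    8    9
a[i]    4    4    9    7   23    4   15   11   19   16
L[i]    1    1    2    2    3    1    3    3    4    4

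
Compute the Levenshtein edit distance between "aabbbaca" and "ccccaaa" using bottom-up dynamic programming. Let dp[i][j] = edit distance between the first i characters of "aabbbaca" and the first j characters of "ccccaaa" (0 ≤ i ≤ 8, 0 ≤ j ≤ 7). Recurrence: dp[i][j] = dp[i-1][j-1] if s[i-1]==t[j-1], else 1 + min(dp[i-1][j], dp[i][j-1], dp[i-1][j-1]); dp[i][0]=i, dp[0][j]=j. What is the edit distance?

6

   ''  c  c  c  c  a  a  a
''  0  1  2  3  4  5  6  7
 a  1  1  2  3  4  4  5  6
 a  2  2  2  3  4  4  4  5
 b  3  3  3  3  4  5  5  5
 b  4  4  4  4  4  5  6  6
 b  5  5  5  5  5  5  6  7
 a  6  6  6  6  6  5  5  6
 c  7  6  6  6  6  6  6  6
 a  8  7  7  7  7  6  6  6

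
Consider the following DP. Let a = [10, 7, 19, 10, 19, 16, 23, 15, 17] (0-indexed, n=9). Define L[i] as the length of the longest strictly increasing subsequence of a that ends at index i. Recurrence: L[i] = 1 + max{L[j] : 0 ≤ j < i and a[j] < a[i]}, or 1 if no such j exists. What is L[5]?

3

   i    0    1    2    3    4    5    6    7    8
a[i]   10    7   19   10   19   16   23   15   17
L[i]    1    1    2    2    3    3    4    3    4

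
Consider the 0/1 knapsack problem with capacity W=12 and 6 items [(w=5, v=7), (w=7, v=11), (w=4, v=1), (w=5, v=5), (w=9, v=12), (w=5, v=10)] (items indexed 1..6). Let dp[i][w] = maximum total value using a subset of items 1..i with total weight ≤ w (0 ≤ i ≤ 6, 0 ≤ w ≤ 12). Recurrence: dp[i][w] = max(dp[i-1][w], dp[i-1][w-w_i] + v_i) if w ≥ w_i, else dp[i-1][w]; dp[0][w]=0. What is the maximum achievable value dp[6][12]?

i\w   0   1   2   3   4   5   6   7   8   9  10  11  12
  0   0   0   0   0   0   0   0   0   0   0   0   0   0
  1   0   0   0   0   0   7   7   7   7   7   7   7   7
  2   0   0   0   0   0   7   7  11  11  11  11  11  18
  3   0   0   0   0   1   7   7  11  11  11  11  12  18
  4   0   0   0   0   1   7   7  11  11  11  12  12  18
  5   0   0   0   0   1   7   7  11  11  12  12  12  18
  6   0   0   0   0   1  10  10  11  11  12  17  17  21

21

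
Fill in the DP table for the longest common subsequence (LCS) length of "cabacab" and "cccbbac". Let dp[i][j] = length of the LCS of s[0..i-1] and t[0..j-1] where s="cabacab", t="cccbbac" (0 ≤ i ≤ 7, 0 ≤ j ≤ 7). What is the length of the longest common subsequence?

   ''  c  c  c  b  b  a  c
''  0  0  0  0  0  0  0  0
 c  0  1  1  1  1  1  1  1
 a  0  1  1  1  1  1  2  2
 b  0  1  1  1  2  2  2  2
 a  0  1  1  1  2  2  3  3
 c  0  1  2  2  2  2  3  4
 a  0  1  2  2  2  2  3  4
 b  0  1  2  2  3  3  3  4

4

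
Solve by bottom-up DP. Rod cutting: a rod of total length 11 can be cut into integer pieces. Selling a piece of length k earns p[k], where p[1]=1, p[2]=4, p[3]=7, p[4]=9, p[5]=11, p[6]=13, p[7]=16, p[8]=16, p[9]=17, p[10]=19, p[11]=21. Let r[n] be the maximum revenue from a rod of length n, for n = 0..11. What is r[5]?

   n    0    1    2    3    4    5    6    7    8    9   10   11
r[n]    0    1    4    7    9   11   14   16   18   21   23   25

11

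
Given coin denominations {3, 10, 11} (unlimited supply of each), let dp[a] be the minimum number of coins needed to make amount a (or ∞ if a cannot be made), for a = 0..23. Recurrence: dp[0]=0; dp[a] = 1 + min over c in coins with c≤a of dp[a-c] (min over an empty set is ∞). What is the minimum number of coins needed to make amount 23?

3

 a  0  1  2  3  4  5  6  7  8  9 10 11 12 13 14 15 16 17 18 19 20 21 22 23
dp  0  -  -  1  -  -  2  -  -  3  1  1  4  2  2  5  3  3  6  4  2  2  2  3
(- denotes ∞ / unreachable)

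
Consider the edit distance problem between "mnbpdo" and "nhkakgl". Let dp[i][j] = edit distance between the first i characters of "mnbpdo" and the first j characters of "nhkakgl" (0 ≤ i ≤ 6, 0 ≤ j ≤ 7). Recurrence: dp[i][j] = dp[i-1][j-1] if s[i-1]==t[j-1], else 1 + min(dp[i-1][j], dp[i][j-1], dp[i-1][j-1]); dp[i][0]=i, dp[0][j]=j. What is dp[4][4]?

4

   ''  n  h  k  a  k  g  l
''  0  1  2  3  4  5  6  7
 m  1  1  2  3  4  5  6  7
 n  2  1  2  3  4  5  6  7
 b  3  2  2  3  4  5  6  7
 p  4  3  3  3  4  5  6  7
 d  5  4  4  4  4  5  6  7
 o  6  5  5  5  5  5  6  7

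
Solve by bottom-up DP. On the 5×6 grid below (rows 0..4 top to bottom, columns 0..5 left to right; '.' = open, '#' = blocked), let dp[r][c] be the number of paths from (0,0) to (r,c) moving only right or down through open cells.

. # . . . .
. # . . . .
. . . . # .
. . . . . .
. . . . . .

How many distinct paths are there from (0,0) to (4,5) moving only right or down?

18

r\c   0   1   2   3   4   5
  0   1   0   0   0   0   0
  1   1   0   0   0   0   0
  2   1   1   1   1   0   0
  3   1   2   3   4   4   4
  4   1   3   6  10  14  18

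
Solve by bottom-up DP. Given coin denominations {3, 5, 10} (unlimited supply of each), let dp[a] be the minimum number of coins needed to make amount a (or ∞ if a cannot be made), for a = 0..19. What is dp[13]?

2

 a  0  1  2  3  4  5  6  7  8  9 10 11 12 13 14 15 16 17 18 19
dp  0  -  -  1  -  1  2  -  2  3  1  3  4  2  4  2  3  5  3  4
(- denotes ∞ / unreachable)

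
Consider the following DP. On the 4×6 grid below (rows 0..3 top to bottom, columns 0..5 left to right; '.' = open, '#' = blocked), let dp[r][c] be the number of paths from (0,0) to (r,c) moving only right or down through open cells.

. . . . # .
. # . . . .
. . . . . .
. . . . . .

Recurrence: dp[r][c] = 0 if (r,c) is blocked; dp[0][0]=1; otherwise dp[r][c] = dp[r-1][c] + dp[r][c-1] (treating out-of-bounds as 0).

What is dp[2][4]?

r\c   0   1   2   3   4   5
  0   1   1   1   1   0   0
  1   1   0   1   2   2   2
  2   1   1   2   4   6   8
  3   1   2   4   8  14  22

6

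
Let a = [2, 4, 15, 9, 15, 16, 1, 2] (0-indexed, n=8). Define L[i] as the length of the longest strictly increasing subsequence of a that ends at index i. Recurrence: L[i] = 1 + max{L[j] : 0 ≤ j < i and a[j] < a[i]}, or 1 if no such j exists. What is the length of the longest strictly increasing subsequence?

5

   i    0    1    2    3    4    5    6    7
a[i]    2    4   15    9   15   16    1    2
L[i]    1    2    3    3    4    5    1    2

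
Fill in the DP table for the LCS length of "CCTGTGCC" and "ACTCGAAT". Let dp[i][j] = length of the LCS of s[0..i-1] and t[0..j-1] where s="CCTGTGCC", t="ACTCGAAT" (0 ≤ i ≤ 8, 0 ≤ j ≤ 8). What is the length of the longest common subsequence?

   ''  A  C  T  C  G  A  A  T
''  0  0  0  0  0  0  0  0  0
 C  0  0  1  1  1  1  1  1  1
 C  0  0  1  1  2  2  2  2  2
 T  0  0  1  2  2  2  2  2  3
 G  0  0  1  2  2  3  3  3  3
 T  0  0  1  2  2  3  3  3  4
 G  0  0  1  2  2  3  3  3  4
 C  0  0  1  2  3  3  3  3  4
 C  0  0  1  2  3  3  3  3  4

4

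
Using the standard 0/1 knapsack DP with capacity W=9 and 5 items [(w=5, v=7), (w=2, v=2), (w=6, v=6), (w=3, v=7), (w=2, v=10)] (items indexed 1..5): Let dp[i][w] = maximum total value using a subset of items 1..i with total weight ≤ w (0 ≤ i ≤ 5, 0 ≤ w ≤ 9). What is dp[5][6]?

17

i\w   0   1   2   3   4   5   6   7   8   9
  0   0   0   0   0   0   0   0   0   0   0
  1   0   0   0   0   0   7   7   7   7   7
  2   0   0   2   2   2   7   7   9   9   9
  3   0   0   2   2   2   7   7   9   9   9
  4   0   0   2   7   7   9   9   9  14  14
  5   0   0  10  10  12  17  17  19  19  19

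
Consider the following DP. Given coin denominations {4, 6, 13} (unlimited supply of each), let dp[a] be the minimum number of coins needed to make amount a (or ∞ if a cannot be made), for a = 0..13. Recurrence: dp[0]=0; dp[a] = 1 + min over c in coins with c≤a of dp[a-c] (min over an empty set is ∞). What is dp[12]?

2

 a  0  1  2  3  4  5  6  7  8  9 10 11 12 13
dp  0  -  -  -  1  -  1  -  2  -  2  -  2  1
(- denotes ∞ / unreachable)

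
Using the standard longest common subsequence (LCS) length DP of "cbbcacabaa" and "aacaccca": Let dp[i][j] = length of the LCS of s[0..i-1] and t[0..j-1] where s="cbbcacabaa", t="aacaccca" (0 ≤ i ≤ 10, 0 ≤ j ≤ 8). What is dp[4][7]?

2

   ''  a  a  c  a  c  c  c  a
''  0  0  0  0  0  0  0  0  0
 c  0  0  0  1  1  1  1  1  1
 b  0  0  0  1  1  1  1  1  1
 b  0  0  0  1  1  1  1  1  1
 c  0  0  0  1  1  2  2  2  2
 a  0  1  1  1  2  2  2  2  3
 c  0  1  1  2  2  3  3  3  3
 a  0  1  2  2  3  3  3  3  4
 b  0  1  2  2  3  3  3  3  4
 a  0  1  2  2  3  3  3  3  4
 a  0  1  2  2  3  3  3  3  4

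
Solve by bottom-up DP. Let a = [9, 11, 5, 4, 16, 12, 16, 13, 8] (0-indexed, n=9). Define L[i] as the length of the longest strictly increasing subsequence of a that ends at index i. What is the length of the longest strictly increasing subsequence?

   i    0    1    2    3    4    5    6    7    8
a[i]    9   11    5    4   16   12   16   13    8
L[i]    1    2    1    1    3    3    4    4    2

4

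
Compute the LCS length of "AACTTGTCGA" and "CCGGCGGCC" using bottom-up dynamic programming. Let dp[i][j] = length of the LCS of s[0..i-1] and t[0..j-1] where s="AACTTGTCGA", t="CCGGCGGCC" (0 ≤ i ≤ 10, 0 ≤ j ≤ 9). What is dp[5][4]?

   ''  C  C  G  G  C  G  G  C  C
''  0  0  0  0  0  0  0  0  0  0
 A  0  0  0  0  0  0  0  0  0  0
 A  0  0  0  0  0  0  0  0  0  0
 C  0  1  1  1  1  1  1  1  1  1
 T  0  1  1  1  1  1  1  1  1  1
 T  0  1  1  1  1  1  1  1  1  1
 G  0  1  1  2  2  2  2  2  2  2
 T  0  1  1  2  2  2  2  2  2  2
 C  0  1  2  2  2  3  3  3  3  3
 G  0  1  2  3  3  3  4  4  4  4
 A  0  1  2  3  3  3  4  4  4  4

1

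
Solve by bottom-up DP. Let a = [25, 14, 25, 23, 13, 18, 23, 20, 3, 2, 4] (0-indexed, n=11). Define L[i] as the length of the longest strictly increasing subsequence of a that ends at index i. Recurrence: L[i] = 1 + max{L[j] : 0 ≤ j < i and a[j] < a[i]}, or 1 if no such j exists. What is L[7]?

3

   i    0    1    2    3    4    5    6    7    8    9   10
a[i]   25   14   25   23   13   18   23   20    3    2    4
L[i]    1    1    2    2    1    2    3    3    1    1    2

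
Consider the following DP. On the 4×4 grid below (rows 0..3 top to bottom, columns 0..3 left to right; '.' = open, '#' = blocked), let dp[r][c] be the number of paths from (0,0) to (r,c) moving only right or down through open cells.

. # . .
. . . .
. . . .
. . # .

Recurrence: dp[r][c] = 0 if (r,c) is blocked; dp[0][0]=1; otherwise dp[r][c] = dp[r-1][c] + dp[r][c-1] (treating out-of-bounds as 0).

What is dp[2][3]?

r\c   0   1   2   3
  0   1   0   0   0
  1   1   1   1   1
  2   1   2   3   4
  3   1   3   0   4

4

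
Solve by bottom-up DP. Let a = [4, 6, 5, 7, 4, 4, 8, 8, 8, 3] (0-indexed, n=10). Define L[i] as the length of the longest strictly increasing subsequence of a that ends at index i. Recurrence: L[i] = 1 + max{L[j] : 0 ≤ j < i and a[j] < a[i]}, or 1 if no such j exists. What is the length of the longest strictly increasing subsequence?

4

   i    0    1    2    3    4    5    6    7    8    9
a[i]    4    6    5    7    4    4    8    8    8    3
L[i]    1    2    2    3    1    1    4    4    4    1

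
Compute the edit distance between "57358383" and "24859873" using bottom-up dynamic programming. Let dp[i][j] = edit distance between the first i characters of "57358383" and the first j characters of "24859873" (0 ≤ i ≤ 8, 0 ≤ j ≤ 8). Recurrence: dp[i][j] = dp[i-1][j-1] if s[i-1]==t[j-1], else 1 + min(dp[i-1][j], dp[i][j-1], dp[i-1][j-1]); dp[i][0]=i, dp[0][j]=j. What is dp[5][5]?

4

   ''  2  4  8  5  9  8  7  3
''  0  1  2  3  4  5  6  7  8
 5  1  1  2  3  3  4  5  6  7
 7  2  2  2  3  4  4  5  5  6
 3  3  3  3  3  4  5  5  6  5
 5  4  4  4  4  3  4  5  6  6
 8  5  5  5  4  4  4  4  5  6
 3  6  6  6  5  5  5  5  5  5
 8  7  7  7  6  6  6  5  6  6
 3  8  8  8  7  7  7  6  6  6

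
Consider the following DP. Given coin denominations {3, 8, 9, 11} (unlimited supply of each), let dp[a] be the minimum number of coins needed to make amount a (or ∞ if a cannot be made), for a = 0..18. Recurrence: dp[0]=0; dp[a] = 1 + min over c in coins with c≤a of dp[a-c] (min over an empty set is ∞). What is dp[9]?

 a  0  1  2  3  4  5  6  7  8  9 10 11 12 13 14 15 16 17 18
dp  0  -  -  1  -  -  2  -  1  1  -  1  2  -  2  3  2  2  2
(- denotes ∞ / unreachable)

1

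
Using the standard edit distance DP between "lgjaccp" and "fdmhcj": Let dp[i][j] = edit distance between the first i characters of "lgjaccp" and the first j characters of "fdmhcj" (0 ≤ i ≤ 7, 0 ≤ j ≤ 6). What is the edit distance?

   ''  f  d  m  h  c  j
''  0  1  2  3  4  5  6
 l  1  1  2  3  4  5  6
 g  2  2  2  3  4  5  6
 j  3  3  3  3  4  5  5
 a  4  4  4  4  4  5  6
 c  5  5  5  5  5  4  5
 c  6  6  6  6  6  5  5
 p  7  7  7  7  7  6  6

6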